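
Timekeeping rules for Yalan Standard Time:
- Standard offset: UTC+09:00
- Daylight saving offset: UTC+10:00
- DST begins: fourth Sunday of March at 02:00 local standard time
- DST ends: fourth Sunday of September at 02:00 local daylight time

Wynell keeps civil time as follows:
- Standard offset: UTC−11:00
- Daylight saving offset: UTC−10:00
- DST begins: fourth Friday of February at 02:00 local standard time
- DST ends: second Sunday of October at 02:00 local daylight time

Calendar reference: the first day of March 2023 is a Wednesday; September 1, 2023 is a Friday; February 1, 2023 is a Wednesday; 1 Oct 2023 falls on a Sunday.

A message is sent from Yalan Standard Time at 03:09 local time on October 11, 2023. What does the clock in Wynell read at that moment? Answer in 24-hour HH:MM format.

07:09

1 March 2023 is a Wednesday, so the first Sunday is March 5 and the fourth is March 26.
1 September 2023 is a Friday, so the first Sunday is September 3 and the fourth is September 24.
October 11, 2023 does not fall between 26 March and 24 September, so daylight saving is not in effect and Yalan Standard Time is at UTC+09:00.
03:09 Yalan Standard Time − 9h = 18:09 UTC (rolling into the previous day, 10 October 2023).
1 February 2023 is a Wednesday, so the first Friday is February 3 and the fourth is February 24.
1 October 2023 is a Sunday, so the first Sunday is October 1 and the second is October 8.
At the standard offset (UTC−11:00), 18:09 UTC − 11h = 07:09 Wynell standard time.
Daylight saving runs 24 February – 8 October; the standard-time date in Wynell, October 10, 2023, is outside that window, so Wynell is on standard time at UTC−11:00.
18:09 UTC − 11h = 07:09 Wynell.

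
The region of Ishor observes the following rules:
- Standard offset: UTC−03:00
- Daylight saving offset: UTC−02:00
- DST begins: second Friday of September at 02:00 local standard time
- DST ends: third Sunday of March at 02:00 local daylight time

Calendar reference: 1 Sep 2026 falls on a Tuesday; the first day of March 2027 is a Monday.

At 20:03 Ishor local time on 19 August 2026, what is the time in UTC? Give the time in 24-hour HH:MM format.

23:03

1 September 2026 is a Tuesday, so the first Friday is September 4 and the second is September 11.
1 March 2027 is a Monday, so the first Sunday is March 7 and the third is March 21.
19 August 2026 does not fall between 11 September 2026 and 21 March 2027, so daylight saving is not in effect and Ishor is at UTC−03:00.
20:03 local + 3h = 23:03 UTC.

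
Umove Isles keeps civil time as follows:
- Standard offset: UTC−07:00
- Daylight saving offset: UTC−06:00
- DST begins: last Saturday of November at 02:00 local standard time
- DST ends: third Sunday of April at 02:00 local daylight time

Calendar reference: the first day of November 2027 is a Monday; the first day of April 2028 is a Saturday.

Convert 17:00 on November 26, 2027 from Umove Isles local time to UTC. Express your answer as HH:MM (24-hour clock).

1 November 2027 is a Monday, so Saturdays fall on 6, 13, 20, 27; the last is November 27.
1 April 2028 is a Saturday, so the first Sunday is April 2 and the third is April 16.
Daylight saving runs 27 November 2027 – 16 April 2028; November 26, 2027 is outside that window, so Umove Isles is on standard time at UTC−07:00.
17:00 local + 7h = 00:00 UTC (rolling into the next day, 27 November 2027).

00:00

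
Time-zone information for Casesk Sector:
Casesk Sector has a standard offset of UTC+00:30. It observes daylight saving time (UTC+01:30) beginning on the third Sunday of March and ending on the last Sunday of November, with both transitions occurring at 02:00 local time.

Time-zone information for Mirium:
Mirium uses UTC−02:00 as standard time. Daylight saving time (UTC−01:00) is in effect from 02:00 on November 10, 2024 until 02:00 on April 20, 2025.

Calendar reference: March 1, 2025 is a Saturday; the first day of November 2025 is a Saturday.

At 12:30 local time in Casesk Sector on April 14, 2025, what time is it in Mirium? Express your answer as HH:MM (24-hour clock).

1 March 2025 is a Saturday, so the first Sunday is March 2 and the third is March 16.
1 November 2025 is a Saturday, so Sundays fall on 2, 9, 16, 23, 30; the last is November 30.
April 14, 2025 falls between 16 March and 30 November, so daylight saving is in effect and Casesk Sector is at UTC+01:30.
12:30 Casesk Sector − 1h30m = 11:00 UTC.
At the standard offset (UTC−02:00), 11:00 UTC − 2h = 09:00 Mirium standard time.
Daylight saving runs 10 November 2024 – 20 April 2025; the standard-time date in Mirium, April 14, 2025, is inside that window, so Mirium is at UTC−01:00.
11:00 UTC − 1h = 10:00 Mirium.

10:00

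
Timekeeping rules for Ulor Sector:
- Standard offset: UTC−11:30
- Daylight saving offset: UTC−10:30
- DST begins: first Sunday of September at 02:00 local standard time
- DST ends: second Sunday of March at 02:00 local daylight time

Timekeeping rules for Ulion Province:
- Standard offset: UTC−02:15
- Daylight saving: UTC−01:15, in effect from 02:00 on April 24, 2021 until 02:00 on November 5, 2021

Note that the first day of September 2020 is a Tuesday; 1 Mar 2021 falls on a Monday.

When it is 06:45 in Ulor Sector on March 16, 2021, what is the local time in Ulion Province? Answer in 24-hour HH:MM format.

1 September 2020 is a Tuesday, so the first Sunday is September 6.
1 March 2021 is a Monday, so the first Sunday is March 7 and the second is March 14.
March 16, 2021 is outside the daylight-saving period (6 September 2020 – 14 March 2021), so Ulor Sector is on standard time, UTC−11:30.
06:45 Ulor Sector + 11h30m = 18:15 UTC.
At the standard offset (UTC−02:15), 18:15 UTC − 2h15m = 16:00 Ulion Province standard time.
The standard-time date in Ulion Province, March 16, 2021, does not fall between 24 April and 5 November, so daylight saving is not in effect and Ulion Province is at UTC−02:15.
18:15 UTC − 2h15m = 16:00 Ulion Province.

16:00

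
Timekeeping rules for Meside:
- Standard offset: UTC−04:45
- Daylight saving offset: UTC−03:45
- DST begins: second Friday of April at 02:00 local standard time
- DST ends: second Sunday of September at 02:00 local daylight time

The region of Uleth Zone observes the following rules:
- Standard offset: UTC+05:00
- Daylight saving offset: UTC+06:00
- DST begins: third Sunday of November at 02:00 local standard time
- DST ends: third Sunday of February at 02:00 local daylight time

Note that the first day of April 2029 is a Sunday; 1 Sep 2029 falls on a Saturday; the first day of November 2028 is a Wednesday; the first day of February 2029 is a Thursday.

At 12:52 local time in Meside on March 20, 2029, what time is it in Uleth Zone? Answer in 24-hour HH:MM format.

22:37

1 April 2029 is a Sunday, so the first Friday is April 6 and the second is April 13.
1 September 2029 is a Saturday, so the first Sunday is September 2 and the second is September 9.
Daylight saving runs 13 April – 9 September; March 20, 2029 is outside that window, so Meside is on standard time at UTC−04:45.
12:52 Meside + 4h45m = 17:37 UTC.
1 November 2028 is a Wednesday, so the first Sunday is November 5 and the third is November 19.
1 February 2029 is a Thursday, so the first Sunday is February 4 and the third is February 18.
At the standard offset (UTC+05:00), 17:37 UTC + 5h = 22:37 Uleth Zone standard time.
Daylight saving runs 19 November 2028 – 18 February 2029; the standard-time date in Uleth Zone, March 20, 2029, is outside that window, so Uleth Zone is on standard time at UTC+05:00.
17:37 UTC + 5h = 22:37 Uleth Zone.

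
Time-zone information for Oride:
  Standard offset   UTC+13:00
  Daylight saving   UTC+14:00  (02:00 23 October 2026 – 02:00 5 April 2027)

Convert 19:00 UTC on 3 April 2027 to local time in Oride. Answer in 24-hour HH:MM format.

09:00

At the standard offset (UTC+13:00), 19:00 UTC + 13h = 08:00 Oride standard time (rolling into the next day, 4 April 2027).
The standard-time date in Oride, 4 April 2027, falls between 23 October 2026 and 5 April 2027, so daylight saving is in effect and Oride is at UTC+14:00.
19:00 UTC + 14h = 09:00 local (rolling into the next day, 4 April 2027).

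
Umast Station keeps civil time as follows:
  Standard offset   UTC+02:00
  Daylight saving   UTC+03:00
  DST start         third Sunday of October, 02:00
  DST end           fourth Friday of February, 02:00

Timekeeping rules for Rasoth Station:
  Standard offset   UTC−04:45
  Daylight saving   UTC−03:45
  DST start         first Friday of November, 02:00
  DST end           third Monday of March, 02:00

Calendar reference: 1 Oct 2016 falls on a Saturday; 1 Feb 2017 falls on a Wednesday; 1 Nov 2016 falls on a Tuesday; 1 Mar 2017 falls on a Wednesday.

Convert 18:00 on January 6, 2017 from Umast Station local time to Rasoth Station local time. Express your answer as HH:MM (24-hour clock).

11:15

1 October 2016 is a Saturday, so the first Sunday is October 2 and the third is October 16.
1 February 2017 is a Wednesday, so the first Friday is February 3 and the fourth is February 24.
Daylight saving runs 16 October 2016 – 24 February 2017; January 6, 2017 is inside that window, so Umast Station is at UTC+03:00.
18:00 Umast Station − 3h = 15:00 UTC.
1 November 2016 is a Tuesday, so the first Friday is November 4.
1 March 2017 is a Wednesday, so the first Monday is March 6 and the third is March 20.
At the standard offset (UTC−04:45), 15:00 UTC − 4h45m = 10:15 Rasoth Station standard time.
The standard-time date in Rasoth Station, January 6, 2017, lies within the daylight-saving period (4 November 2016 – 20 March 2017), so Rasoth Station is on daylight time, UTC−03:45.
15:00 UTC − 3h45m = 11:15 Rasoth Station.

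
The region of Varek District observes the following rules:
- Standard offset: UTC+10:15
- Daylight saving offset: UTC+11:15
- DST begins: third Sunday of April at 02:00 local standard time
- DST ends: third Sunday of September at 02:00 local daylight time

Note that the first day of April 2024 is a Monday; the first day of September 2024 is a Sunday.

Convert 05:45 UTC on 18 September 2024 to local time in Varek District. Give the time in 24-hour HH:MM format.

1 April 2024 is a Monday, so the first Sunday is April 7 and the third is April 21.
1 September 2024 is a Sunday, so the first Sunday is September 1 and the third is September 15.
At the standard offset (UTC+10:15), 05:45 UTC + 10h15m = 16:00 Varek District standard time.
Daylight saving runs 21 April – 15 September; the standard-time date in Varek District, 18 September 2024, is outside that window, so Varek District is on standard time at UTC+10:15.
05:45 UTC + 10h15m = 16:00 local.

16:00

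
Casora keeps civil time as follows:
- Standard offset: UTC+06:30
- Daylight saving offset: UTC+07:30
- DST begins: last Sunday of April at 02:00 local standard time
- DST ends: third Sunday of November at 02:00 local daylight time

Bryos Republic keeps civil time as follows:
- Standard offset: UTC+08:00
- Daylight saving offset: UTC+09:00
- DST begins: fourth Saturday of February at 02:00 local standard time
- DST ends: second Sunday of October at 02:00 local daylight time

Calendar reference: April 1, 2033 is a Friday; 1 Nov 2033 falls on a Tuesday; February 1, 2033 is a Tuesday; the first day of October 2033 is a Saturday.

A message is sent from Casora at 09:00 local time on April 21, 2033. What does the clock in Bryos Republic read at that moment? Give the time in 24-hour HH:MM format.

11:30

1 April 2033 is a Friday, so Sundays fall on 3, 10, 17, 24; the last is April 24.
1 November 2033 is a Tuesday, so the first Sunday is November 6 and the third is November 20.
April 21, 2033 does not fall between 24 April and 20 November, so daylight saving is not in effect and Casora is at UTC+06:30.
09:00 Casora − 6h30m = 02:30 UTC.
1 February 2033 is a Tuesday, so the first Saturday is February 5 and the fourth is February 26.
1 October 2033 is a Saturday, so the first Sunday is October 2 and the second is October 9.
At the standard offset (UTC+08:00), 02:30 UTC + 8h = 10:30 Bryos Republic standard time.
Daylight saving runs 26 February – 9 October; the standard-time date in Bryos Republic, April 21, 2033, is inside that window, so Bryos Republic is at UTC+09:00.
02:30 UTC + 9h = 11:30 Bryos Republic.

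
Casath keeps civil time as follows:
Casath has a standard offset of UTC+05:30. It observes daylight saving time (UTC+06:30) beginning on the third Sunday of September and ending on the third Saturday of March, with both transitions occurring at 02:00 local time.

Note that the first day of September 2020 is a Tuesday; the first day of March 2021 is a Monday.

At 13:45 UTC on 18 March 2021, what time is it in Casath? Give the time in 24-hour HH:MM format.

1 September 2020 is a Tuesday, so the first Sunday is September 6 and the third is September 20.
1 March 2021 is a Monday, so the first Saturday is March 6 and the third is March 20.
At the standard offset (UTC+05:30), 13:45 UTC + 5h30m = 19:15 Casath standard time.
Daylight saving runs 20 September 2020 – 20 March 2021; the standard-time date in Casath, 18 March 2021, is inside that window, so Casath is at UTC+06:30.
13:45 UTC + 6h30m = 20:15 local.

20:15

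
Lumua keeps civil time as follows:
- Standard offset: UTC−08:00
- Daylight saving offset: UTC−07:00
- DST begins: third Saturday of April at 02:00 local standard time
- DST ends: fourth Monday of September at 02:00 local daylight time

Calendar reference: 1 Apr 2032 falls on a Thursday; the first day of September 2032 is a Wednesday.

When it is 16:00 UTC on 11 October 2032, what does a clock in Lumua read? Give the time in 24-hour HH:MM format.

08:00

1 April 2032 is a Thursday, so the first Saturday is April 3 and the third is April 17.
1 September 2032 is a Wednesday, so the first Monday is September 6 and the fourth is September 27.
At the standard offset (UTC−08:00), 16:00 UTC − 8h = 08:00 Lumua standard time.
The standard-time date in Lumua, 11 October 2032, does not fall between 17 April and 27 September, so daylight saving is not in effect and Lumua is at UTC−08:00.
16:00 UTC − 8h = 08:00 local.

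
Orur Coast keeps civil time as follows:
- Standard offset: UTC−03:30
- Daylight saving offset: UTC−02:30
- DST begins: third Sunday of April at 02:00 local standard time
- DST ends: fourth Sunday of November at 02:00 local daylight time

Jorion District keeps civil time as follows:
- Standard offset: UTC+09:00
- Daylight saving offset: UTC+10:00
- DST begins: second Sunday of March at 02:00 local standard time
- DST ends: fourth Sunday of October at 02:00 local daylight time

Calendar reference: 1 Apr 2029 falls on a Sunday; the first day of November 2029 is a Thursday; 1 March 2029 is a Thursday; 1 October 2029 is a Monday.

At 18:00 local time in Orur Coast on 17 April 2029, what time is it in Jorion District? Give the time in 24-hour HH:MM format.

06:30

1 April 2029 is a Sunday, so the first Sunday is April 1 and the third is April 15.
1 November 2029 is a Thursday, so the first Sunday is November 4 and the fourth is November 25.
17 April 2029 falls between 15 April and 25 November, so daylight saving is in effect and Orur Coast is at UTC−02:30.
18:00 Orur Coast + 2h30m = 20:30 UTC.
1 March 2029 is a Thursday, so the first Sunday is March 4 and the second is March 11.
1 October 2029 is a Monday, so the first Sunday is October 7 and the fourth is October 28.
At the standard offset (UTC+09:00), 20:30 UTC + 9h = 05:30 Jorion District standard time (rolling into the next day, 18 April 2029).
Daylight saving runs 11 March – 28 October; the standard-time date in Jorion District, 18 April 2029, is inside that window, so Jorion District is at UTC+10:00.
20:30 UTC + 10h = 06:30 Jorion District (rolling into the next day, 18 April 2029).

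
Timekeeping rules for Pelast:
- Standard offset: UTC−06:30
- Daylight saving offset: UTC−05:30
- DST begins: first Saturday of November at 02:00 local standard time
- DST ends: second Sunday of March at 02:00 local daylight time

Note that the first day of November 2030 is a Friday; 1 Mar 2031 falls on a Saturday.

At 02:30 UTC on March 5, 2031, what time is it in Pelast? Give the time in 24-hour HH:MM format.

21:00

1 November 2030 is a Friday, so the first Saturday is November 2.
1 March 2031 is a Saturday, so the first Sunday is March 2 and the second is March 9.
At the standard offset (UTC−06:30), 02:30 UTC − 6h30m = 20:00 Pelast standard time (rolling into the previous day, 4 March 2031).
The standard-time date in Pelast, March 4, 2031, falls between 2 November 2030 and 9 March 2031, so daylight saving is in effect and Pelast is at UTC−05:30.
02:30 UTC − 5h30m = 21:00 local (rolling into the previous day, 4 March 2031).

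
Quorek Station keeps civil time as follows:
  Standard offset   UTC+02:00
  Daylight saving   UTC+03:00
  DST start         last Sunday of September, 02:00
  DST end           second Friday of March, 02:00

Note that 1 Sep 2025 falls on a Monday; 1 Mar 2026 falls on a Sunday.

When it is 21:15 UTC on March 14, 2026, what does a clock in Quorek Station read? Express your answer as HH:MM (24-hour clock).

23:15

1 September 2025 is a Monday, so Sundays fall on 7, 14, 21, 28; the last is September 28.
1 March 2026 is a Sunday, so the first Friday is March 6 and the second is March 13.
At the standard offset (UTC+02:00), 21:15 UTC + 2h = 23:15 Quorek Station standard time.
The standard-time date in Quorek Station, March 14, 2026, does not fall between 28 September 2025 and 13 March 2026, so daylight saving is not in effect and Quorek Station is at UTC+02:00.
21:15 UTC + 2h = 23:15 local.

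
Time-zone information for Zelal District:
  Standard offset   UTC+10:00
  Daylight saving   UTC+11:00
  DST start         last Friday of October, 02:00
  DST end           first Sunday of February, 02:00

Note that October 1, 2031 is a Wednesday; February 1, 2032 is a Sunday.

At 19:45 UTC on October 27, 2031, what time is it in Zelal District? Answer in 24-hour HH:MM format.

05:45

1 October 2031 is a Wednesday, so Fridays fall on 3, 10, 17, 24, 31; the last is October 31.
1 February 2032 is a Sunday, so the first Sunday is February 1.
At the standard offset (UTC+10:00), 19:45 UTC + 10h = 05:45 Zelal District standard time (rolling into the next day, 28 October 2031).
Daylight saving runs 31 October 2031 – 1 February 2032; the standard-time date in Zelal District, October 28, 2031, is outside that window, so Zelal District is on standard time at UTC+10:00.
19:45 UTC + 10h = 05:45 local (rolling into the next day, 28 October 2031).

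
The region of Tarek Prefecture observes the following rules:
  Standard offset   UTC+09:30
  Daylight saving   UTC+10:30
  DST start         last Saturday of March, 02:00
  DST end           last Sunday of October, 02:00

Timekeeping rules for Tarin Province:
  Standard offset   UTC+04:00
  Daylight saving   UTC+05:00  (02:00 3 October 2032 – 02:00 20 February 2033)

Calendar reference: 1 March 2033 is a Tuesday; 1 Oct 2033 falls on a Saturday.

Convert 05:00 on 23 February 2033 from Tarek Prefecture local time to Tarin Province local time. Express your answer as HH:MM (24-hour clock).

1 March 2033 is a Tuesday, so Saturdays fall on 5, 12, 19, 26; the last is March 26.
1 October 2033 is a Saturday, so Sundays fall on 2, 9, 16, 23, 30; the last is October 30.
23 February 2033 is outside the daylight-saving period (26 March – 30 October), so Tarek Prefecture is on standard time, UTC+09:30.
05:00 Tarek Prefecture − 9h30m = 19:30 UTC (rolling into the previous day, 22 February 2033).
At the standard offset (UTC+04:00), 19:30 UTC + 4h = 23:30 Tarin Province standard time.
The standard-time date in Tarin Province, 22 February 2033, does not fall between 3 October 2032 and 20 February 2033, so daylight saving is not in effect and Tarin Province is at UTC+04:00.
19:30 UTC + 4h = 23:30 Tarin Province.

23:30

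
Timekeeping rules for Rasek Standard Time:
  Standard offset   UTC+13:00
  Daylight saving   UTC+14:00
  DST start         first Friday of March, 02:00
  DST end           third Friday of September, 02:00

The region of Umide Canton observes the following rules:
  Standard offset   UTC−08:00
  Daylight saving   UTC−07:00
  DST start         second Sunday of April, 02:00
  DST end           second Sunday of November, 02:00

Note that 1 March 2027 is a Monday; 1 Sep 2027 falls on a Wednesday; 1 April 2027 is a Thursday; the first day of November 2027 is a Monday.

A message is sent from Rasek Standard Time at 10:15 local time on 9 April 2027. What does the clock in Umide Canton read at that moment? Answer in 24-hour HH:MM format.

12:15

1 March 2027 is a Monday, so the first Friday is March 5.
1 September 2027 is a Wednesday, so the first Friday is September 3 and the third is September 17.
Daylight saving runs 5 March – 17 September; 9 April 2027 is inside that window, so Rasek Standard Time is at UTC+14:00.
10:15 Rasek Standard Time − 14h = 20:15 UTC (rolling into the previous day, 8 April 2027).
1 April 2027 is a Thursday, so the first Sunday is April 4 and the second is April 11.
1 November 2027 is a Monday, so the first Sunday is November 7 and the second is November 14.
At the standard offset (UTC−08:00), 20:15 UTC − 8h = 12:15 Umide Canton standard time.
The standard-time date in Umide Canton, 8 April 2027, is outside the daylight-saving period (11 April – 14 November), so Umide Canton is on standard time, UTC−08:00.
20:15 UTC − 8h = 12:15 Umide Canton.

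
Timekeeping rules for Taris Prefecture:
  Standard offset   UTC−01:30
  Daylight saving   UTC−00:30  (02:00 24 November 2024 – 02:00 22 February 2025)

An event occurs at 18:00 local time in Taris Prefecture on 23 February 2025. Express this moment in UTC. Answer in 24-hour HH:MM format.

Daylight saving runs 24 November 2024 – 22 February 2025; 23 February 2025 is outside that window, so Taris Prefecture is on standard time at UTC−01:30.
18:00 local + 1h30m = 19:30 UTC.

19:30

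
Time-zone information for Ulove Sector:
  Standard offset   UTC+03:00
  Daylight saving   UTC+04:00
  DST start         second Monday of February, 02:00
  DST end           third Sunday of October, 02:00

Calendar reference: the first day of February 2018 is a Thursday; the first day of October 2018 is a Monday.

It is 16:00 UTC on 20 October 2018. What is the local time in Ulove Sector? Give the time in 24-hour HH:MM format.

20:00

1 February 2018 is a Thursday, so the first Monday is February 5 and the second is February 12.
1 October 2018 is a Monday, so the first Sunday is October 7 and the third is October 21.
At the standard offset (UTC+03:00), 16:00 UTC + 3h = 19:00 Ulove Sector standard time.
The standard-time date in Ulove Sector, 20 October 2018, lies within the daylight-saving period (12 February – 21 October), so Ulove Sector is on daylight time, UTC+04:00.
16:00 UTC + 4h = 20:00 local.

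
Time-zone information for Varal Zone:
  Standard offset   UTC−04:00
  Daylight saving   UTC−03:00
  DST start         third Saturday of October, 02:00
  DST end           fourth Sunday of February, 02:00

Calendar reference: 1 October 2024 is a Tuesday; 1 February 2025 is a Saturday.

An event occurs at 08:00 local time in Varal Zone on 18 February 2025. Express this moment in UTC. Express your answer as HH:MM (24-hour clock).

1 October 2024 is a Tuesday, so the first Saturday is October 5 and the third is October 19.
1 February 2025 is a Saturday, so the first Sunday is February 2 and the fourth is February 23.
18 February 2025 lies within the daylight-saving period (19 October 2024 – 23 February 2025), so Varal Zone is on daylight time, UTC−03:00.
08:00 local + 3h = 11:00 UTC.

11:00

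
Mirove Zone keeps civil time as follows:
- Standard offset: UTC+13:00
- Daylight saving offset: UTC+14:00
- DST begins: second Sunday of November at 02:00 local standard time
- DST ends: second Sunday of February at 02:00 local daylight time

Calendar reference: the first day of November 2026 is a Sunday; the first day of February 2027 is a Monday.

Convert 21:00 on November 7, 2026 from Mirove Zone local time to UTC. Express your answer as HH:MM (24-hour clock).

1 November 2026 is a Sunday, so the first Sunday is November 1 and the second is November 8.
1 February 2027 is a Monday, so the first Sunday is February 7 and the second is February 14.
Daylight saving runs 8 November 2026 – 14 February 2027; November 7, 2026 is outside that window, so Mirove Zone is on standard time at UTC+13:00.
21:00 local − 13h = 08:00 UTC.

08:00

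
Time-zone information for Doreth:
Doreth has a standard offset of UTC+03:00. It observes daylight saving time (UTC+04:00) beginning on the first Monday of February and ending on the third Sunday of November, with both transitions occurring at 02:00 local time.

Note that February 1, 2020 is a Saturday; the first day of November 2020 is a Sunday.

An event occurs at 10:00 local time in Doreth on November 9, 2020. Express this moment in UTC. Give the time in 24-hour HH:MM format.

1 February 2020 is a Saturday, so the first Monday is February 3.
1 November 2020 is a Sunday, so the first Sunday is November 1 and the third is November 15.
Daylight saving runs 3 February – 15 November; November 9, 2020 is inside that window, so Doreth is at UTC+04:00.
10:00 local − 4h = 06:00 UTC.

06:00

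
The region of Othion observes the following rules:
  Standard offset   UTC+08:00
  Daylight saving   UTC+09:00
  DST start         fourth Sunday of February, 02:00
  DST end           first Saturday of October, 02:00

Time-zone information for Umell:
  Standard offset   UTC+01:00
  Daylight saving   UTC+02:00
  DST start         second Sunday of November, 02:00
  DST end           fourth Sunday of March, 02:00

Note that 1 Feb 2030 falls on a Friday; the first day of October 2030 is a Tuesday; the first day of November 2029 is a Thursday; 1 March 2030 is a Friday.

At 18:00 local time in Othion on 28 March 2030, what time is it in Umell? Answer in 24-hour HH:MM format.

1 February 2030 is a Friday, so the first Sunday is February 3 and the fourth is February 24.
1 October 2030 is a Tuesday, so the first Saturday is October 5.
28 March 2030 falls between 24 February and 5 October, so daylight saving is in effect and Othion is at UTC+09:00.
18:00 Othion − 9h = 09:00 UTC.
1 November 2029 is a Thursday, so the first Sunday is November 4 and the second is November 11.
1 March 2030 is a Friday, so the first Sunday is March 3 and the fourth is March 24.
At the standard offset (UTC+01:00), 09:00 UTC + 1h = 10:00 Umell standard time.
Daylight saving runs 11 November 2029 – 24 March 2030; the standard-time date in Umell, 28 March 2030, is outside that window, so Umell is on standard time at UTC+01:00.
09:00 UTC + 1h = 10:00 Umell.

10:00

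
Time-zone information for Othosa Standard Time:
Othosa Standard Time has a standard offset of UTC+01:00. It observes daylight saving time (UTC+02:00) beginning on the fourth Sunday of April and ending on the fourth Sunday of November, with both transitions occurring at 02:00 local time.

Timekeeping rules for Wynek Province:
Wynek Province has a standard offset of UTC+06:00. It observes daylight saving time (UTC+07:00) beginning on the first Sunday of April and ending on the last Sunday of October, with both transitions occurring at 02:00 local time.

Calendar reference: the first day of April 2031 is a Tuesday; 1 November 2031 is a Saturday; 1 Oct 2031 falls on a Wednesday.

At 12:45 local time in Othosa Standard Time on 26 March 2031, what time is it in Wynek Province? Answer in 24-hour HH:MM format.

1 April 2031 is a Tuesday, so the first Sunday is April 6 and the fourth is April 27.
1 November 2031 is a Saturday, so the first Sunday is November 2 and the fourth is November 23.
Daylight saving runs 27 April – 23 November; 26 March 2031 is outside that window, so Othosa Standard Time is on standard time at UTC+01:00.
12:45 Othosa Standard Time − 1h = 11:45 UTC.
1 April 2031 is a Tuesday, so the first Sunday is April 6.
1 October 2031 is a Wednesday, so Sundays fall on 5, 12, 19, 26; the last is October 26.
At the standard offset (UTC+06:00), 11:45 UTC + 6h = 17:45 Wynek Province standard time.
The standard-time date in Wynek Province, 26 March 2031, does not fall between 6 April and 26 October, so daylight saving is not in effect and Wynek Province is at UTC+06:00.
11:45 UTC + 6h = 17:45 Wynek Province.

17:45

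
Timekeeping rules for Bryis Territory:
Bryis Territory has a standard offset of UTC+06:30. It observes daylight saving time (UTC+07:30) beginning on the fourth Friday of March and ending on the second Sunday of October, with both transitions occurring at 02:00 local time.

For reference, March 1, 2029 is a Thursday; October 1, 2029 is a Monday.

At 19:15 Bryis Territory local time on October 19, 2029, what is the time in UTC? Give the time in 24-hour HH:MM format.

12:45

1 March 2029 is a Thursday, so the first Friday is March 2 and the fourth is March 23.
1 October 2029 is a Monday, so the first Sunday is October 7 and the second is October 14.
Daylight saving runs 23 March – 14 October; October 19, 2029 is outside that window, so Bryis Territory is on standard time at UTC+06:30.
19:15 local − 6h30m = 12:45 UTC.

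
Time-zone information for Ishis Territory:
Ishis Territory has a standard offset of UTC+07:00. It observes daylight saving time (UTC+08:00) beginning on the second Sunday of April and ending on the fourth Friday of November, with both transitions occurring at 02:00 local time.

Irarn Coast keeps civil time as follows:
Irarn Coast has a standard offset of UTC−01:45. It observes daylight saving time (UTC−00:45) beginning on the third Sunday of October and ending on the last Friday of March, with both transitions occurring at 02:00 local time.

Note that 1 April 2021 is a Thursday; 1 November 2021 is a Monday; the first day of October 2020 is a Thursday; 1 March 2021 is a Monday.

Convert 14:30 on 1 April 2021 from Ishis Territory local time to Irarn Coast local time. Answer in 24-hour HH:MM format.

1 April 2021 is a Thursday, so the first Sunday is April 4 and the second is April 11.
1 November 2021 is a Monday, so the first Friday is November 5 and the fourth is November 26.
1 April 2021 is outside the daylight-saving period (11 April – 26 November), so Ishis Territory is on standard time, UTC+07:00.
14:30 Ishis Territory − 7h = 07:30 UTC.
1 October 2020 is a Thursday, so the first Sunday is October 4 and the third is October 18.
1 March 2021 is a Monday, so Fridays fall on 5, 12, 19, 26; the last is March 26.
At the standard offset (UTC−01:45), 07:30 UTC − 1h45m = 05:45 Irarn Coast standard time.
Daylight saving runs 18 October 2020 – 26 March 2021; the standard-time date in Irarn Coast, 1 April 2021, is outside that window, so Irarn Coast is on standard time at UTC−01:45.
07:30 UTC − 1h45m = 05:45 Irarn Coast.

05:45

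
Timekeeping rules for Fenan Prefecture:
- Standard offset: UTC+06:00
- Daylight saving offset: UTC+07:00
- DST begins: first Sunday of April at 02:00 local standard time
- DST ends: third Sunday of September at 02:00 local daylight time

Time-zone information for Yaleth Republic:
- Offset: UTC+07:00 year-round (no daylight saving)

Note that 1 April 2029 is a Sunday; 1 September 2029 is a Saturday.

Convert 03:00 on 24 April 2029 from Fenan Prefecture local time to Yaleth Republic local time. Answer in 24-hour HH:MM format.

03:00

1 April 2029 is a Sunday, so the first Sunday is April 1.
1 September 2029 is a Saturday, so the first Sunday is September 2 and the third is September 16.
24 April 2029 falls between 1 April and 16 September, so daylight saving is in effect and Fenan Prefecture is at UTC+07:00.
03:00 Fenan Prefecture − 7h = 20:00 UTC (rolling into the previous day, 23 April 2029).
Yaleth Republic stays on UTC+07:00 all year.
20:00 UTC + 7h = 03:00 Yaleth Republic (rolling into the next day, 24 April 2029).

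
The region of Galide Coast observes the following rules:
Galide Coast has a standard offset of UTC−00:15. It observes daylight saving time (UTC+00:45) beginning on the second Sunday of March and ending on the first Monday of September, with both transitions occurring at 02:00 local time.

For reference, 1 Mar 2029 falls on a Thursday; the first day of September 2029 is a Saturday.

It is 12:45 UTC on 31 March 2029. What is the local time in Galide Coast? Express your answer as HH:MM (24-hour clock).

1 March 2029 is a Thursday, so the first Sunday is March 4 and the second is March 11.
1 September 2029 is a Saturday, so the first Monday is September 3.
At the standard offset (UTC−00:15), 12:45 UTC − 0h15m = 12:30 Galide Coast standard time.
The standard-time date in Galide Coast, 31 March 2029, lies within the daylight-saving period (11 March – 3 September), so Galide Coast is on daylight time, UTC+00:45.
12:45 UTC + 0h45m = 13:30 local.

13:30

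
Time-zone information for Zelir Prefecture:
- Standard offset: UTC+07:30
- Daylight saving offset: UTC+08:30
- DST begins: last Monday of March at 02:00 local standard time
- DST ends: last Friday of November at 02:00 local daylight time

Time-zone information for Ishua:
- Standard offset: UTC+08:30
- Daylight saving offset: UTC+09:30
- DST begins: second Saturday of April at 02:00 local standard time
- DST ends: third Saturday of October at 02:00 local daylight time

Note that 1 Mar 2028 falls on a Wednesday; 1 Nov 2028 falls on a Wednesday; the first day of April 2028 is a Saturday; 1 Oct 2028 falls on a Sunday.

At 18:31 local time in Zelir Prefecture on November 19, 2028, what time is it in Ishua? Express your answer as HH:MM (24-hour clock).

1 March 2028 is a Wednesday, so Mondays fall on 6, 13, 20, 27; the last is March 27.
1 November 2028 is a Wednesday, so Fridays fall on 3, 10, 17, 24; the last is November 24.
November 19, 2028 lies within the daylight-saving period (27 March – 24 November), so Zelir Prefecture is on daylight time, UTC+08:30.
18:31 Zelir Prefecture − 8h30m = 10:01 UTC.
1 April 2028 is a Saturday, so the first Saturday is April 1 and the second is April 8.
1 October 2028 is a Sunday, so the first Saturday is October 7 and the third is October 21.
At the standard offset (UTC+08:30), 10:01 UTC + 8h30m = 18:31 Ishua standard time.
The standard-time date in Ishua, November 19, 2028, does not fall between 8 April and 21 October, so daylight saving is not in effect and Ishua is at UTC+08:30.
10:01 UTC + 8h30m = 18:31 Ishua.

18:31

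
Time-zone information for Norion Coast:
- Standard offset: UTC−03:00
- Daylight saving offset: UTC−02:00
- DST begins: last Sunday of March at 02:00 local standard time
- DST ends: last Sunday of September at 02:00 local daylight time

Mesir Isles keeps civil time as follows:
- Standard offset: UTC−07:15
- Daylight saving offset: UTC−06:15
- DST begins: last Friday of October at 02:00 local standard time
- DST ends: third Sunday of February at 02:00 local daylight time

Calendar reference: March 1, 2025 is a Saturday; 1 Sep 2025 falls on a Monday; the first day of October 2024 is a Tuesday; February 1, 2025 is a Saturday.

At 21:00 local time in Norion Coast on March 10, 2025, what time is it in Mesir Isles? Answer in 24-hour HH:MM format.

16:45

1 March 2025 is a Saturday, so Sundays fall on 2, 9, 16, 23, 30; the last is March 30.
1 September 2025 is a Monday, so Sundays fall on 7, 14, 21, 28; the last is September 28.
Daylight saving runs 30 March – 28 September; March 10, 2025 is outside that window, so Norion Coast is on standard time at UTC−03:00.
21:00 Norion Coast + 3h = 00:00 UTC (rolling into the next day, 11 March 2025).
1 October 2024 is a Tuesday, so Fridays fall on 4, 11, 18, 25; the last is October 25.
1 February 2025 is a Saturday, so the first Sunday is February 2 and the third is February 16.
At the standard offset (UTC−07:15), 00:00 UTC − 7h15m = 16:45 Mesir Isles standard time (rolling into the previous day, 10 March 2025).
The standard-time date in Mesir Isles, March 10, 2025, does not fall between 25 October 2024 and 16 February 2025, so daylight saving is not in effect and Mesir Isles is at UTC−07:15.
00:00 UTC − 7h15m = 16:45 Mesir Isles (rolling into the previous day, 10 March 2025).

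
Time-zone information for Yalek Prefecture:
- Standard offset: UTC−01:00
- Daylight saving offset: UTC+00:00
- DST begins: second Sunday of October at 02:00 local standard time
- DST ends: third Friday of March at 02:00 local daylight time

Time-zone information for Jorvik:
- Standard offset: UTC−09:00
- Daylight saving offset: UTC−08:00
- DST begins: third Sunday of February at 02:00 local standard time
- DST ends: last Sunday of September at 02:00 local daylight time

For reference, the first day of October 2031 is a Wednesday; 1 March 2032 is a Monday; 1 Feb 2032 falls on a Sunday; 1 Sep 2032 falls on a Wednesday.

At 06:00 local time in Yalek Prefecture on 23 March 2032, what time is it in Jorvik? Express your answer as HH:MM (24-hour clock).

23:00

1 October 2031 is a Wednesday, so the first Sunday is October 5 and the second is October 12.
1 March 2032 is a Monday, so the first Friday is March 5 and the third is March 19.
23 March 2032 is outside the daylight-saving period (12 October 2031 – 19 March 2032), so Yalek Prefecture is on standard time, UTC−01:00.
06:00 Yalek Prefecture + 1h = 07:00 UTC.
1 February 2032 is a Sunday, so the first Sunday is February 1 and the third is February 15.
1 September 2032 is a Wednesday, so Sundays fall on 5, 12, 19, 26; the last is September 26.
At the standard offset (UTC−09:00), 07:00 UTC − 9h = 22:00 Jorvik standard time (rolling into the previous day, 22 March 2032).
The standard-time date in Jorvik, 22 March 2032, lies within the daylight-saving period (15 February – 26 September), so Jorvik is on daylight time, UTC−08:00.
07:00 UTC − 8h = 23:00 Jorvik (rolling into the previous day, 22 March 2032).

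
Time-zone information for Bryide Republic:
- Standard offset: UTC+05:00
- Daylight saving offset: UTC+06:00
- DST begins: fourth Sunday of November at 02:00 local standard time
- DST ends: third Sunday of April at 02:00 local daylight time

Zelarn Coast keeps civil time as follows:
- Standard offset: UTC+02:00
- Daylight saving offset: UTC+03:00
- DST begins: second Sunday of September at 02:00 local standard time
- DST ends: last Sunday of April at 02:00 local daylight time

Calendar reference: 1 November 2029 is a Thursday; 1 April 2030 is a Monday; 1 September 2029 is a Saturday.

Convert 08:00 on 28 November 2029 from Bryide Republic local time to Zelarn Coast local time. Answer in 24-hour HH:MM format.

1 November 2029 is a Thursday, so the first Sunday is November 4 and the fourth is November 25.
1 April 2030 is a Monday, so the first Sunday is April 7 and the third is April 21.
Daylight saving runs 25 November 2029 – 21 April 2030; 28 November 2029 is inside that window, so Bryide Republic is at UTC+06:00.
08:00 Bryide Republic − 6h = 02:00 UTC.
1 September 2029 is a Saturday, so the first Sunday is September 2 and the second is September 9.
1 April 2030 is a Monday, so Sundays fall on 7, 14, 21, 28; the last is April 28.
At the standard offset (UTC+02:00), 02:00 UTC + 2h = 04:00 Zelarn Coast standard time.
The standard-time date in Zelarn Coast, 28 November 2029, falls between 9 September 2029 and 28 April 2030, so daylight saving is in effect and Zelarn Coast is at UTC+03:00.
02:00 UTC + 3h = 05:00 Zelarn Coast.

05:00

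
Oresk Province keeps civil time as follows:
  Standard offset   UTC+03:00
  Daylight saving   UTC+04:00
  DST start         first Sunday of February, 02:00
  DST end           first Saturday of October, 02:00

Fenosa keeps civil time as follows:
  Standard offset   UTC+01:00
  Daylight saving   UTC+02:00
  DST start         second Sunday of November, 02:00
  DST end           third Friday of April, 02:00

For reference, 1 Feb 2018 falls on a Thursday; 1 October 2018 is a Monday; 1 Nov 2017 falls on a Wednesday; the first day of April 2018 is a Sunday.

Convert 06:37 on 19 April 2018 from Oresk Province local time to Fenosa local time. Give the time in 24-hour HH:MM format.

04:37

1 February 2018 is a Thursday, so the first Sunday is February 4.
1 October 2018 is a Monday, so the first Saturday is October 6.
19 April 2018 lies within the daylight-saving period (4 February – 6 October), so Oresk Province is on daylight time, UTC+04:00.
06:37 Oresk Province − 4h = 02:37 UTC.
1 November 2017 is a Wednesday, so the first Sunday is November 5 and the second is November 12.
1 April 2018 is a Sunday, so the first Friday is April 6 and the third is April 20.
At the standard offset (UTC+01:00), 02:37 UTC + 1h = 03:37 Fenosa standard time.
The standard-time date in Fenosa, 19 April 2018, lies within the daylight-saving period (12 November 2017 – 20 April 2018), so Fenosa is on daylight time, UTC+02:00.
02:37 UTC + 2h = 04:37 Fenosa.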